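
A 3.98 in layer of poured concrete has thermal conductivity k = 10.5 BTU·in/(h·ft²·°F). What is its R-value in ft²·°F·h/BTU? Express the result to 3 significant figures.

R = L/k = 3.98/10.5 = 0.379 ft²·°F·h/BTU

0.379 ft²·°F·h/BTU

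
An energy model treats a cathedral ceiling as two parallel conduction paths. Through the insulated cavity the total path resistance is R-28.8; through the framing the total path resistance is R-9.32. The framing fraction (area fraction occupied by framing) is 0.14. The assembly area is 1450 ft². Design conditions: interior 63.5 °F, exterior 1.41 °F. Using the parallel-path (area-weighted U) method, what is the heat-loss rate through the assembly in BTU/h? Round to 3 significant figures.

4040 BTU/h

U_eff = 0.86/28.8 + 0.14/9.32 = 0.02986 + 0.01502 = 0.04488
R_eff = 1/U_eff = 22.28 ft²·°F·h/BTU
Q = 1450 × (63.5 − 1.41) / 22.28 = 4041 BTU/h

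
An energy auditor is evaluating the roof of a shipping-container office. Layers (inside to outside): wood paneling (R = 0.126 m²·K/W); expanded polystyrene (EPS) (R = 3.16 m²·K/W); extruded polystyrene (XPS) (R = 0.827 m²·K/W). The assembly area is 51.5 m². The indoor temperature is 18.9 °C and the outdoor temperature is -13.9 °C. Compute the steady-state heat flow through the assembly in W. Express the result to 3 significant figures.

411 W

R_total = 0.126 + 3.16 + 0.827 = 4.113 m²·K/W
Q = A·ΔT/R = 51.5 × (18.9 − (-13.9)) / 4.113 = 410.7 W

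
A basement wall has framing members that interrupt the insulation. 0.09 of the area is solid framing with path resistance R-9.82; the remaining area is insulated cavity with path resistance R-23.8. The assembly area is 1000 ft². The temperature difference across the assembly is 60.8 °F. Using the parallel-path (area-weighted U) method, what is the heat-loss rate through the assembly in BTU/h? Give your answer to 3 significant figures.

2880 BTU/h

U_eff = 0.91/23.8 + 0.09/9.82 = 0.03824 + 0.009165 = 0.0474
R_eff = 1/U_eff = 21.1 ft²·°F·h/BTU
Q = 1000 × 60.8 / 21.1 = 2882 BTU/h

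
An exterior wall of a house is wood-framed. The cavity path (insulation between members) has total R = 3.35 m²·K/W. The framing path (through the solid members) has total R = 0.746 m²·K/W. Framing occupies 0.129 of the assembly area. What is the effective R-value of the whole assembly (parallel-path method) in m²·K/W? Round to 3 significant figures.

2.31 m²·K/W

U_eff = 0.871/3.35 + 0.129/0.746 = 0.26 + 0.1729 = 0.4329
R_eff = 1/U_eff = 2.31 m²·K/W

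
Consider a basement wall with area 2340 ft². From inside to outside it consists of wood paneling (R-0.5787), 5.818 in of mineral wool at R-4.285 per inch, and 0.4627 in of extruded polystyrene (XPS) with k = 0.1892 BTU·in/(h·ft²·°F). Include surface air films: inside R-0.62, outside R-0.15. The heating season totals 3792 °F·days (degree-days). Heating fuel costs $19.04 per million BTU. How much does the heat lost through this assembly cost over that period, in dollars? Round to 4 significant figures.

141.2 dollars

5.818 × 4.285 = 24.93
0.4627/0.1892 = 2.4456
R_total = 0.62 + 0.5787 + 24.93 + 2.4456 + 0.15 = 28.724 ft²·°F·h/BTU
E = A × HDD × 24 / R = 2340 × 3792 × 24 / 28.724 = 7413900 BTU
Cost = 7413900/10⁶ × 19.04 = $141.16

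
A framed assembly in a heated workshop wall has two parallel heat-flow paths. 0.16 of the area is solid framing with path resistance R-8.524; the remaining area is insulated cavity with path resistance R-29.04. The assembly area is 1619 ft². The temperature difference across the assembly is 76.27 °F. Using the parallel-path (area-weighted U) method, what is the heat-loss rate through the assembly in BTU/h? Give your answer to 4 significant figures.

5890 BTU/h

U_eff = 0.84/29.04 + 0.16/8.524 = 0.028926 + 0.018771 = 0.047696
R_eff = 1/U_eff = 20.966 ft²·°F·h/BTU
Q = 1619 × 76.27 / 20.966 = 5889.6 BTU/h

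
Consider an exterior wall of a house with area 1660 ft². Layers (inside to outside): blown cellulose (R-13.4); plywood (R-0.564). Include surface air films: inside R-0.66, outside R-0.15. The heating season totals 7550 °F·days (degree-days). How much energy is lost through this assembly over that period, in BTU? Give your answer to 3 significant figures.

20400000 BTU

R_total = 0.66 + 13.4 + 0.564 + 0.15 = 14.77 ft²·°F·h/BTU
E = A × HDD × 24 / R = 1660 × 7550 × 24 / 14.77 = 20360000 BTU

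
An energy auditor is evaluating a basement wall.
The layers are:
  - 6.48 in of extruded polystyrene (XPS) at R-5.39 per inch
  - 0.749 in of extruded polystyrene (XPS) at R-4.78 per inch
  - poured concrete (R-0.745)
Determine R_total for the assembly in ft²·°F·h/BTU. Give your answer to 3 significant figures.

6.48 × 5.39 = 34.93
0.749 × 4.78 = 3.58
R_total = 34.93 + 3.58 + 0.745 = 39.25 ft²·°F·h/BTU

39.3 ft²·°F·h/BTU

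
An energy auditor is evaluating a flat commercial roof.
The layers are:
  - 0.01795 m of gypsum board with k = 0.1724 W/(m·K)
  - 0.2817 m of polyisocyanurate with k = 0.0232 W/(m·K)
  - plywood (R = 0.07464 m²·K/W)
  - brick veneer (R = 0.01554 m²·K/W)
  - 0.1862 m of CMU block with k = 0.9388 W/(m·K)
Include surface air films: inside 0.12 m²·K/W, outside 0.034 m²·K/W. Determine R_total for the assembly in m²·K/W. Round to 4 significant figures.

0.01795/0.1724 = 0.10412
0.2817/0.0232 = 12.142
0.1862/0.9388 = 0.19834
R_total = 0.12 + 0.10412 + 12.142 + 0.07464 + 0.01554 + 0.19834 + 0.034 = 12.689 m²·K/W

12.69 m²·K/W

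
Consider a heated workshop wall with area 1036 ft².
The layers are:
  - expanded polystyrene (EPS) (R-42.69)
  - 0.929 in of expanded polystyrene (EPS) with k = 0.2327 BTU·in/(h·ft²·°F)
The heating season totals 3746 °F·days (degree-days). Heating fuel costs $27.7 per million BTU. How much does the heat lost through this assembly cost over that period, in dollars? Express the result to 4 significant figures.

55.27 dollars

0.929/0.2327 = 3.9923
R_total = 42.69 + 3.9923 = 46.682 ft²·°F·h/BTU
E = A × HDD × 24 / R = 1036 × 3746 × 24 / 46.682 = 1995200 BTU
Cost = 1995200/10⁶ × 27.7 = $55.267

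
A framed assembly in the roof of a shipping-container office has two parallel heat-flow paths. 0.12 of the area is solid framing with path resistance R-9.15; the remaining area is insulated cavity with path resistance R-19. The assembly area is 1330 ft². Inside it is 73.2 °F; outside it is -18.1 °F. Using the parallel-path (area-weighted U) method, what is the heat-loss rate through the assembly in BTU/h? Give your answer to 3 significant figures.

U_eff = 0.88/19 + 0.12/9.15 = 0.04632 + 0.01311 = 0.05943
R_eff = 1/U_eff = 16.83 ft²·°F·h/BTU
Q = 1330 × (73.2 − (-18.1)) / 16.83 = 7217 BTU/h

7220 BTU/h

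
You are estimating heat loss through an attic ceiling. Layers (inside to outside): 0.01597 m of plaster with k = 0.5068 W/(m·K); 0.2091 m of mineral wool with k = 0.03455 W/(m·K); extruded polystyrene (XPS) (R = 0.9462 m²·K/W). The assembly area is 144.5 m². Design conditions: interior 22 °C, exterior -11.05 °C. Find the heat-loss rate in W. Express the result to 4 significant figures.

679.4 W

0.01597/0.5068 = 0.031511
0.2091/0.03455 = 6.0521
R_total = 0.031511 + 6.0521 + 0.9462 = 7.0298 m²·K/W
Q = A·ΔT/R = 144.5 × (22 − (-11.05)) / 7.0298 = 679.35 W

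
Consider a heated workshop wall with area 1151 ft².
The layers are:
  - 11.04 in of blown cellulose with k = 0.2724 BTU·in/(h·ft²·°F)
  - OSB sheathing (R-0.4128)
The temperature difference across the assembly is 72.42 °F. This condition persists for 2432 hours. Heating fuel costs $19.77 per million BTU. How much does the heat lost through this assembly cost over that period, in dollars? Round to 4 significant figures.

97.89 dollars

11.04/0.2724 = 40.529
R_total = 40.529 + 0.4128 = 40.941 ft²·°F·h/BTU
Q = 1151 × 72.42 / 40.941 = 2036 BTU/h
E = 2036 × 2432 = 4951500 BTU
Cost = 4951500/10⁶ × 19.77 = $97.891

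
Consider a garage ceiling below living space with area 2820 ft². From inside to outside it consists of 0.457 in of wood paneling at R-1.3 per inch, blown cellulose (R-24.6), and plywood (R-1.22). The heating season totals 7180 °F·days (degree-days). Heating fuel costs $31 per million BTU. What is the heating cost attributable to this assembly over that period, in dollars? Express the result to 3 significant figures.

570 dollars

0.457 × 1.3 = 0.5941
R_total = 0.5941 + 24.6 + 1.22 = 26.41 ft²·°F·h/BTU
E = A × HDD × 24 / R = 2820 × 7180 × 24 / 26.41 = 18400000 BTU
Cost = 18400000/10⁶ × 31 = $570.3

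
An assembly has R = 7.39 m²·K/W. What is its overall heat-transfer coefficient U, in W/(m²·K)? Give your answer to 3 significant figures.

0.135 W/(m²·K)

U = 1/R = 1/7.39 = 0.1353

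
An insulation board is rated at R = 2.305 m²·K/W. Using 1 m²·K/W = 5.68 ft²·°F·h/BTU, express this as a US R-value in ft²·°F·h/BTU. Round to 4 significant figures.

13.09 ft²·°F·h/BTU

R_US = 2.305 × 5.68 = 13.092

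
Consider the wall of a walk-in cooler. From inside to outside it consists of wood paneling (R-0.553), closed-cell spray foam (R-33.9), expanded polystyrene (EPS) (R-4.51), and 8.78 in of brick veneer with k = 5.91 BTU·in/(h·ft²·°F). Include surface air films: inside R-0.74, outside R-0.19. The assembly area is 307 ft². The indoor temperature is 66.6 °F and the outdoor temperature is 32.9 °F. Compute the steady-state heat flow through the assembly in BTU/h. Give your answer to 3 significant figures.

250 BTU/h

8.78/5.91 = 1.486
R_total = 0.74 + 0.553 + 33.9 + 4.51 + 1.486 + 0.19 = 41.38 ft²·°F·h/BTU
Q = A·ΔT/R = 307 × (66.6 − 32.9) / 41.38 = 250 BTU/h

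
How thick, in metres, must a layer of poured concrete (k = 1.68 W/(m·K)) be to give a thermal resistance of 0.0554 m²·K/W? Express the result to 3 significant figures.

L = R·k = 0.0554 × 1.68 = 0.09307 m

0.0931 m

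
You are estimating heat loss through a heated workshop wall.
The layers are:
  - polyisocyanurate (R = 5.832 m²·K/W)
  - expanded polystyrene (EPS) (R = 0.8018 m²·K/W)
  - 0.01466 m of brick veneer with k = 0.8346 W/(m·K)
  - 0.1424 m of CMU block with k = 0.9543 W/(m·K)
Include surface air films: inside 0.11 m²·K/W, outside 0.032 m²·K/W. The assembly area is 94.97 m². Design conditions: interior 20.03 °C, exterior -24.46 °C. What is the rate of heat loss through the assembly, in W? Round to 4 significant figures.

608.6 W

0.01466/0.8346 = 0.017565
0.1424/0.9543 = 0.14922
R_total = 0.11 + 5.832 + 0.8018 + 0.017565 + 0.14922 + 0.032 = 6.9426 m²·K/W
Q = A·ΔT/R = 94.97 × (20.03 − (-24.46)) / 6.9426 = 608.59 W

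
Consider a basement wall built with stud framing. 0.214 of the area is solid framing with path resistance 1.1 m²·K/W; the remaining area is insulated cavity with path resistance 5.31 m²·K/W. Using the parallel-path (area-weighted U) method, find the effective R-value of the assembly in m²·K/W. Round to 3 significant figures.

U_eff = 0.786/5.31 + 0.214/1.1 = 0.148 + 0.1945 = 0.3426
R_eff = 1/U_eff = 2.919 m²·K/W

2.92 m²·K/W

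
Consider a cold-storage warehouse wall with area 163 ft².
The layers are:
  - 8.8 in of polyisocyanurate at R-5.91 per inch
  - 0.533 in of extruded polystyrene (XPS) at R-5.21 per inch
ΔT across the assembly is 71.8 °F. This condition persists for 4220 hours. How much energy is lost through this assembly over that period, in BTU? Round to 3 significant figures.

8.8 × 5.91 = 52.01
0.533 × 5.21 = 2.777
R_total = 52.01 + 2.777 = 54.78 ft²·°F·h/BTU
Q = 163 × 71.8 / 54.78 = 213.6 BTU/h
E = 213.6 × 4220 = 901500 BTU

901000 BTU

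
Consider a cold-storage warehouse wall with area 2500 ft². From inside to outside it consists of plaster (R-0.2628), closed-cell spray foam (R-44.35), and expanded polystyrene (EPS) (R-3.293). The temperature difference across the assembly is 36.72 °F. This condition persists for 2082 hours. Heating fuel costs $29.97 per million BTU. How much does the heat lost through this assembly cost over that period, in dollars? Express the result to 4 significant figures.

R_total = 0.2628 + 44.35 + 3.293 = 47.906 ft²·°F·h/BTU
Q = 2500 × 36.72 / 47.906 = 1916.3 BTU/h
E = 1916.3 × 2082 = 3989700 BTU
Cost = 3989700/10⁶ × 29.97 = $119.57

119.6 dollars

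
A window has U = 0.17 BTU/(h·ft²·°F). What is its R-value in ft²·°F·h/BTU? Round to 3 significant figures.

5.88 ft²·°F·h/BTU

R = 1/U = 1/0.17 = 5.882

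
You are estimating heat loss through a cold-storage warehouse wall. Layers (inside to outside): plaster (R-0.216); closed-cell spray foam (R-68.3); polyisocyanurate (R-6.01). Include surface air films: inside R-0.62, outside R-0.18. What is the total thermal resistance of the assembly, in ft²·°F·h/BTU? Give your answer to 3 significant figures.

R_total = 0.62 + 0.216 + 68.3 + 6.01 + 0.18 = 75.33 ft²·°F·h/BTU

75.3 ft²·°F·h/BTU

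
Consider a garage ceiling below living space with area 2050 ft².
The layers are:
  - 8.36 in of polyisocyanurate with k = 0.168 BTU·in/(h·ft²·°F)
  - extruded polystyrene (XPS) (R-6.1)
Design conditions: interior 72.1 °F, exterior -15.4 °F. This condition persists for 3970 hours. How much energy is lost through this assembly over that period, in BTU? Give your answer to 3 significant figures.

8.36/0.168 = 49.76
R_total = 49.76 + 6.1 = 55.86 ft²·°F·h/BTU
Q = 2050 × (72.1 − (-15.4)) / 55.86 = 3211 BTU/h
E = 3211 × 3970 = 12750000 BTU

12700000 BTU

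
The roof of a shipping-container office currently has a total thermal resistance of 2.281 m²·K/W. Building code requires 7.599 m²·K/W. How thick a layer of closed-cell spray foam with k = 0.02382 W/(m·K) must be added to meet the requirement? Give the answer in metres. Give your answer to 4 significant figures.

ΔR = 7.599 − 2.281 = 5.318 m²·K/W
L = ΔR × k = 5.318 × 0.02382 = 0.12667 m

0.1267 m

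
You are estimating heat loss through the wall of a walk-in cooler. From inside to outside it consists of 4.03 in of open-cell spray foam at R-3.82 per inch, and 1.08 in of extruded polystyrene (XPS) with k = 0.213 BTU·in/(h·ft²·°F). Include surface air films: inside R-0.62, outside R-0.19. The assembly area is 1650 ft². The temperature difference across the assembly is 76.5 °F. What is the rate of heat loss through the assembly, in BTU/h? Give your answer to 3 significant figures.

5930 BTU/h

4.03 × 3.82 = 15.39
1.08/0.213 = 5.07
R_total = 0.62 + 15.39 + 5.07 + 0.19 = 21.28 ft²·°F·h/BTU
Q = A·ΔT/R = 1650 × 76.5 / 21.28 = 5933 BTU/h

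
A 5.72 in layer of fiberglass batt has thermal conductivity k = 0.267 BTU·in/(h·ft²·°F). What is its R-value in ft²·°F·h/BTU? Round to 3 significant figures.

R = L/k = 5.72/0.267 = 21.42 ft²·°F·h/BTU

21.4 ft²·°F·h/BTU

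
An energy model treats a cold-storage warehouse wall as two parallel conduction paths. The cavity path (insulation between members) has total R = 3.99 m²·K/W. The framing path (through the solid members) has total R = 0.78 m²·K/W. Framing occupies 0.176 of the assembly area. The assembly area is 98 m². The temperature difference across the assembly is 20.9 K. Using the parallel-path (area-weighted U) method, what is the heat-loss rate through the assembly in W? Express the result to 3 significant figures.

885 W

U_eff = 0.824/3.99 + 0.176/0.78 = 0.2065 + 0.2256 = 0.4322
R_eff = 1/U_eff = 2.314 m²·K/W
Q = 98 × 20.9 / 2.314 = 885.1 W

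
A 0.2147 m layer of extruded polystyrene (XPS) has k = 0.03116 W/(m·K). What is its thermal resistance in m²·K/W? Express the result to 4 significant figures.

6.890 m²·K/W

R = L/k = 0.2147/0.03116 = 6.8902 m²·K/W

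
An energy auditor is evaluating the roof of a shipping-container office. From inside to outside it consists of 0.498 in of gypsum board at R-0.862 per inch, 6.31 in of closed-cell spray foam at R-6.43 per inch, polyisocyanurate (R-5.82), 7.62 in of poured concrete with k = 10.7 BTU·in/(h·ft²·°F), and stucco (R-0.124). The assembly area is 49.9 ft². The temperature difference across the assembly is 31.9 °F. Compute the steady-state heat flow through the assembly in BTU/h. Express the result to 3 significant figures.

0.498 × 0.862 = 0.4293
6.31 × 6.43 = 40.57
7.62/10.7 = 0.7121
R_total = 0.4293 + 40.57 + 5.82 + 0.7121 + 0.124 = 47.66 ft²·°F·h/BTU
Q = A·ΔT/R = 49.9 × 31.9 / 47.66 = 33.4 BTU/h

33.4 BTU/h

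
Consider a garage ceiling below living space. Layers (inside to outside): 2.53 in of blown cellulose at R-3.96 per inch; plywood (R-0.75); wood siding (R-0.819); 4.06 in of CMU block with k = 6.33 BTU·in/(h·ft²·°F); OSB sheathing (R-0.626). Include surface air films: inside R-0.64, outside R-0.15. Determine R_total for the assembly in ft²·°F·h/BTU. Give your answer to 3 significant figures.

2.53 × 3.96 = 10.02
4.06/6.33 = 0.6414
R_total = 0.64 + 10.02 + 0.75 + 0.819 + 0.6414 + 0.626 + 0.15 = 13.65 ft²·°F·h/BTU

13.6 ft²·°F·h/BTU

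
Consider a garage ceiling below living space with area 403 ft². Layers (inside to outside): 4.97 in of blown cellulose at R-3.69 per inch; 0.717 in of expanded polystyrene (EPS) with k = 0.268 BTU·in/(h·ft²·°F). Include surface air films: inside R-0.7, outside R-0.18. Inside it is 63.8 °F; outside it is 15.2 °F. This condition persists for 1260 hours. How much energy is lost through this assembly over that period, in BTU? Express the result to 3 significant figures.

4.97 × 3.69 = 18.34
0.717/0.268 = 2.675
R_total = 0.7 + 18.34 + 2.675 + 0.18 = 21.89 ft²·°F·h/BTU
Q = 403 × (63.8 − 15.2) / 21.89 = 894.5 BTU/h
E = 894.5 × 1260 = 1127000 BTU

1130000 BTU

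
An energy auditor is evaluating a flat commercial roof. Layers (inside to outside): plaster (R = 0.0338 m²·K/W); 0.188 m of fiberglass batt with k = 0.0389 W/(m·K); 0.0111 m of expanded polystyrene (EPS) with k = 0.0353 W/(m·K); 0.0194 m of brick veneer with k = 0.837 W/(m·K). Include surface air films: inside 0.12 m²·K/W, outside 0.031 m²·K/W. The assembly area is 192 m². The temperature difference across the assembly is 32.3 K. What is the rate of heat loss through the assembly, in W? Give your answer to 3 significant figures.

1160 W

0.188/0.0389 = 4.833
0.0111/0.0353 = 0.3144
0.0194/0.837 = 0.02318
R_total = 0.12 + 0.0338 + 4.833 + 0.3144 + 0.02318 + 0.031 = 5.355 m²·K/W
Q = A·ΔT/R = 192 × 32.3 / 5.355 = 1158 W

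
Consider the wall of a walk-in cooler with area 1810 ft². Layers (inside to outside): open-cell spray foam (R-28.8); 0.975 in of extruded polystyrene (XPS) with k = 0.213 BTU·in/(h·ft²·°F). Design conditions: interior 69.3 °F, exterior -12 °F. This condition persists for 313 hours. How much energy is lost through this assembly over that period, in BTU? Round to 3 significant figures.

1380000 BTU

0.975/0.213 = 4.577
R_total = 28.8 + 4.577 = 33.38 ft²·°F·h/BTU
Q = 1810 × (69.3 − (-12)) / 33.38 = 4409 BTU/h
E = 4409 × 313 = 1380000 BTU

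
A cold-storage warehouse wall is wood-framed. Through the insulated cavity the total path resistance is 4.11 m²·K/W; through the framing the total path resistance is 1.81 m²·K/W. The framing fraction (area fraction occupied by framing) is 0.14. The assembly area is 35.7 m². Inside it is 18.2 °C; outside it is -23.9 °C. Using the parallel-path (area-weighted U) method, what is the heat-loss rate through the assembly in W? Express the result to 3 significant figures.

431 W

U_eff = 0.86/4.11 + 0.14/1.81 = 0.2092 + 0.07735 = 0.2866
R_eff = 1/U_eff = 3.489 m²·K/W
Q = 35.7 × (18.2 − (-23.9)) / 3.489 = 430.7 W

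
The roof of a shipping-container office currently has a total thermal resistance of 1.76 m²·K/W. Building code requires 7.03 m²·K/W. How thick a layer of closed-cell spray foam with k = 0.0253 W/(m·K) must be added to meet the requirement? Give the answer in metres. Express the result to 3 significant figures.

ΔR = 7.03 − 1.76 = 5.27 m²·K/W
L = ΔR × k = 5.27 × 0.0253 = 0.1333 m

0.133 m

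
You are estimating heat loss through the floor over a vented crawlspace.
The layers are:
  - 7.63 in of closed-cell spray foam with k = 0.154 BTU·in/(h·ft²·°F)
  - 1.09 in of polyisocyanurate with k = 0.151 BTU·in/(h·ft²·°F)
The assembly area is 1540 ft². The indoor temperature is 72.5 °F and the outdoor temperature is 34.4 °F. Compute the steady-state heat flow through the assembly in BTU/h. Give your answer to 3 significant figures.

1030 BTU/h

7.63/0.154 = 49.55
1.09/0.151 = 7.219
R_total = 49.55 + 7.219 = 56.76 ft²·°F·h/BTU
Q = A·ΔT/R = 1540 × (72.5 − 34.4) / 56.76 = 1034 BTU/h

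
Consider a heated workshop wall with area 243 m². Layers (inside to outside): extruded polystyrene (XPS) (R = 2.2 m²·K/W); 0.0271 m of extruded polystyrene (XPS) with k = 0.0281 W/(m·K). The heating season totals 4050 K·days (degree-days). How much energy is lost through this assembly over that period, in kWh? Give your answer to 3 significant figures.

0.0271/0.0281 = 0.9644
R_total = 2.2 + 0.9644 = 3.164 m²·K/W
E = A × HDD × 24 / R / 1000 = 243 × 4050 × 24 / 3.164 / 1000 = 7464 kWh

7460 kWh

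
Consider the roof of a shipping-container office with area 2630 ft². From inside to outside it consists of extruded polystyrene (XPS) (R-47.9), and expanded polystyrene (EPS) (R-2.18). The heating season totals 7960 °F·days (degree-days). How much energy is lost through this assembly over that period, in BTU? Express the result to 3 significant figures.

R_total = 47.9 + 2.18 = 50.08 ft²·°F·h/BTU
E = A × HDD × 24 / R = 2630 × 7960 × 24 / 50.08 = 10030000 BTU

10000000 BTU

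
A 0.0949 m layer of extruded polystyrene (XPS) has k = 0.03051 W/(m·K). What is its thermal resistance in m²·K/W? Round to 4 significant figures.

R = L/k = 0.0949/0.03051 = 3.1105 m²·K/W

3.110 m²·K/W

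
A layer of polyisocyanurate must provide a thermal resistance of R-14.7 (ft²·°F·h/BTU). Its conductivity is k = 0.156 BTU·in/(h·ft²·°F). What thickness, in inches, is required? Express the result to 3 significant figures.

2.29 in

L = R × k = 14.7 × 0.156 = 2.293 in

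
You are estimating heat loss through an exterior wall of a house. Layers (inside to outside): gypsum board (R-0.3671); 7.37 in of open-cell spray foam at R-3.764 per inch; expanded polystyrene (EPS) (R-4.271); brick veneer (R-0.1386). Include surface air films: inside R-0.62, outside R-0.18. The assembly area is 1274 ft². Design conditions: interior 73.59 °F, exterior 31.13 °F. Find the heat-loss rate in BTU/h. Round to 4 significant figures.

1624 BTU/h

7.37 × 3.764 = 27.741
R_total = 0.62 + 0.3671 + 27.741 + 4.271 + 0.1386 + 0.18 = 33.317 ft²·°F·h/BTU
Q = A·ΔT/R = 1274 × (73.59 − 31.13) / 33.317 = 1623.6 BTU/h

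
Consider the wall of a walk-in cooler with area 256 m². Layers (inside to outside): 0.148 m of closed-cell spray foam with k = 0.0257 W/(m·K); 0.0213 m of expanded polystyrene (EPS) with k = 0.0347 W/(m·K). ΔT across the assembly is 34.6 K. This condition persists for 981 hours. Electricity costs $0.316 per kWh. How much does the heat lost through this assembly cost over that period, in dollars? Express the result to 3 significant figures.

431 dollars

0.148/0.0257 = 5.759
0.0213/0.0347 = 0.6138
R_total = 5.759 + 0.6138 = 6.373 m²·K/W
Q = 256 × 34.6 / 6.373 = 1390 W
E = 1390 W × 981 h / 1000 = 1364 kWh
Cost = 1364 × 0.316 = $430.9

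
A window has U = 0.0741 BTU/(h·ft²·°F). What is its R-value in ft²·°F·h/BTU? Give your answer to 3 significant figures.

R = 1/U = 1/0.0741 = 13.5

13.5 ft²·°F·h/BTU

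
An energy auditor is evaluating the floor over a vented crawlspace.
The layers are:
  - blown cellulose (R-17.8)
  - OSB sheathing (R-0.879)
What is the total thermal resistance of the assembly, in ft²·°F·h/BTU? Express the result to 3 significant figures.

18.7 ft²·°F·h/BTU

R_total = 17.8 + 0.879 = 18.68 ft²·°F·h/BTU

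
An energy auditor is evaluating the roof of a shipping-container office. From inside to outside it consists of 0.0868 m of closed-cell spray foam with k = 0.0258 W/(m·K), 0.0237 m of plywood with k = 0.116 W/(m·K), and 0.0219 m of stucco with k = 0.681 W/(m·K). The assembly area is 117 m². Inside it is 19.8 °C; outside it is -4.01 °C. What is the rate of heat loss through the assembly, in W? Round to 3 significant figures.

0.0868/0.0258 = 3.364
0.0237/0.116 = 0.2043
0.0219/0.681 = 0.03216
R_total = 3.364 + 0.2043 + 0.03216 = 3.601 m²·K/W
Q = A·ΔT/R = 117 × (19.8 − (-4.01)) / 3.601 = 773.7 W

774 W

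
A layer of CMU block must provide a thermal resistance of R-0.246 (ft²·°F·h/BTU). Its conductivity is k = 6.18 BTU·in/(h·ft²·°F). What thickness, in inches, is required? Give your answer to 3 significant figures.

1.52 in

L = R × k = 0.246 × 6.18 = 1.52 in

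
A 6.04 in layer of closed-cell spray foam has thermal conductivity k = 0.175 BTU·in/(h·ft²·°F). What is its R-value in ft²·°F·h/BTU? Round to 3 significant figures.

34.5 ft²·°F·h/BTU

R = L/k = 6.04/0.175 = 34.51 ft²·°F·h/BTU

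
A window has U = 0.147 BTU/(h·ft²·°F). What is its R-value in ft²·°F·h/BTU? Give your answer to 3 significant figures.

6.80 ft²·°F·h/BTU

R = 1/U = 1/0.147 = 6.803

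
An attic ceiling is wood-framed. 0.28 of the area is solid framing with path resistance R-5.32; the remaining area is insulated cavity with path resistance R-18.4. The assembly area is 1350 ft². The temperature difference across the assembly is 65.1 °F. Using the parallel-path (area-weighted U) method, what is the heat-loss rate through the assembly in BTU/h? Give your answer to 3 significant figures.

U_eff = 0.72/18.4 + 0.28/5.32 = 0.03913 + 0.05263 = 0.09176
R_eff = 1/U_eff = 10.9 ft²·°F·h/BTU
Q = 1350 × 65.1 / 10.9 = 8065 BTU/h

8060 BTU/h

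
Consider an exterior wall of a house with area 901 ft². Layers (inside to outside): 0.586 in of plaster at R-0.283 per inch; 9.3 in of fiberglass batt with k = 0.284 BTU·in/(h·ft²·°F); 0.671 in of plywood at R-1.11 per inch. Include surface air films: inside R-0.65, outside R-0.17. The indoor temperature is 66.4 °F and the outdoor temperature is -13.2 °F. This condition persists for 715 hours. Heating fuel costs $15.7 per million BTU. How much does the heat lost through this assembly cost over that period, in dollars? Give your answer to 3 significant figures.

0.586 × 0.283 = 0.1658
9.3/0.284 = 32.75
0.671 × 1.11 = 0.7448
R_total = 0.65 + 0.1658 + 32.75 + 0.7448 + 0.17 = 34.48 ft²·°F·h/BTU
Q = 901 × (66.4 − (-13.2)) / 34.48 = 2080 BTU/h
E = 2080 × 715 = 1487000 BTU
Cost = 1487000/10⁶ × 15.7 = $23.35

23.4 dollars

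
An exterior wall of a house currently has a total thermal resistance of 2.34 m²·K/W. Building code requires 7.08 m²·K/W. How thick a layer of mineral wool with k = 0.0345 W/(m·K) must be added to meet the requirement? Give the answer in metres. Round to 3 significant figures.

ΔR = 7.08 − 2.34 = 4.74 m²·K/W
L = ΔR × k = 4.74 × 0.0345 = 0.1635 m

0.164 m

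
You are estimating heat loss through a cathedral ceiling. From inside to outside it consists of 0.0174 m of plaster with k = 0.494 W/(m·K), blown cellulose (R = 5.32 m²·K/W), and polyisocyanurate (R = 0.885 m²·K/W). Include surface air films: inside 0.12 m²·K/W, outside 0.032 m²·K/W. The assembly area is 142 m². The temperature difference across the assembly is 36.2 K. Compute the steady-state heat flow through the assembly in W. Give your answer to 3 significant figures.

804 W

0.0174/0.494 = 0.03522
R_total = 0.12 + 0.03522 + 5.32 + 0.885 + 0.032 = 6.392 m²·K/W
Q = A·ΔT/R = 142 × 36.2 / 6.392 = 804.2 W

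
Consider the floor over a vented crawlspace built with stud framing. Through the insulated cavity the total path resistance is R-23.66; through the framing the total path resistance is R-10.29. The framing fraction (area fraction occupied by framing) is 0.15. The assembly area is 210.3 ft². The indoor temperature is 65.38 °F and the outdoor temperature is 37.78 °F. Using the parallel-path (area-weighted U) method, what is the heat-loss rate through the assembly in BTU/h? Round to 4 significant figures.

U_eff = 0.85/23.66 + 0.15/10.29 = 0.035926 + 0.014577 = 0.050503
R_eff = 1/U_eff = 19.801 ft²·°F·h/BTU
Q = 210.3 × (65.38 − 37.78) / 19.801 = 293.13 BTU/h

293.1 BTU/h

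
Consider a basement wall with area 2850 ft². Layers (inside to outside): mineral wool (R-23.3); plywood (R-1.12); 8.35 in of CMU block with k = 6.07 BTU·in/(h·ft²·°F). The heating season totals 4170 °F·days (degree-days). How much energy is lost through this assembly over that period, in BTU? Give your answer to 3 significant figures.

11100000 BTU

8.35/6.07 = 1.376
R_total = 23.3 + 1.12 + 1.376 = 25.8 ft²·°F·h/BTU
E = A × HDD × 24 / R = 2850 × 4170 × 24 / 25.8 = 11060000 BTU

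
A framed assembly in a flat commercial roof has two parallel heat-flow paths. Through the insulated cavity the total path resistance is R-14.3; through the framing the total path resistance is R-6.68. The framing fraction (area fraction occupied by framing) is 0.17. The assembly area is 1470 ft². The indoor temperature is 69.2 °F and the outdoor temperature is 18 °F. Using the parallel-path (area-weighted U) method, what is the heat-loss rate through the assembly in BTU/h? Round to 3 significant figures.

6280 BTU/h

U_eff = 0.83/14.3 + 0.17/6.68 = 0.05804 + 0.02545 = 0.08349
R_eff = 1/U_eff = 11.98 ft²·°F·h/BTU
Q = 1470 × (69.2 − 18) / 11.98 = 6284 BTU/h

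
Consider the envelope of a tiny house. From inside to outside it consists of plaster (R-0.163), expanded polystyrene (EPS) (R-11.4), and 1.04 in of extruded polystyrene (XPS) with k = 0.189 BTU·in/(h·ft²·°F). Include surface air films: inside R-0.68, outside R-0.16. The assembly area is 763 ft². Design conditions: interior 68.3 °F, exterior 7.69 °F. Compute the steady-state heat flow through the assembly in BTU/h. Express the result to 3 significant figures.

2580 BTU/h

1.04/0.189 = 5.503
R_total = 0.68 + 0.163 + 11.4 + 5.503 + 0.16 = 17.91 ft²·°F·h/BTU
Q = A·ΔT/R = 763 × (68.3 − 7.69) / 17.91 = 2583 BTU/h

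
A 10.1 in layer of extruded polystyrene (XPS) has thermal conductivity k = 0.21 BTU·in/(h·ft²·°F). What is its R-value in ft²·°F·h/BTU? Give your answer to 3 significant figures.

R = L/k = 10.1/0.21 = 48.1 ft²·°F·h/BTU

48.1 ft²·°F·h/BTU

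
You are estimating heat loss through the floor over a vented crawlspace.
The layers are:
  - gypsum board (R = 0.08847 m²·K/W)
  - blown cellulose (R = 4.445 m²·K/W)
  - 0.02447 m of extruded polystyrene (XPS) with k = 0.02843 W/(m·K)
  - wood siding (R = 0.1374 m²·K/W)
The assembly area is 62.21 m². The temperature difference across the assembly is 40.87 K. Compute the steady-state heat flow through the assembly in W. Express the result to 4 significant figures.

0.02447/0.02843 = 0.86071
R_total = 0.08847 + 4.445 + 0.86071 + 0.1374 = 5.5316 m²·K/W
Q = A·ΔT/R = 62.21 × 40.87 / 5.5316 = 459.64 W

459.6 W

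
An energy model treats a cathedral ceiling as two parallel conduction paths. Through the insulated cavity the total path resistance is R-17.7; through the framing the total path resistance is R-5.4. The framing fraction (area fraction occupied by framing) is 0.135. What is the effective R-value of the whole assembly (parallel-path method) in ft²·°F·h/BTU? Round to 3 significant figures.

13.5 ft²·°F·h/BTU

U_eff = 0.865/17.7 + 0.135/5.4 = 0.04887 + 0.025 = 0.07387
R_eff = 1/U_eff = 13.54 ft²·°F·h/BTU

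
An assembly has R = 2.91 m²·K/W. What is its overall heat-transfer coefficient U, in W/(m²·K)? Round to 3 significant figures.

U = 1/R = 1/2.91 = 0.3436

0.344 W/(m²·K)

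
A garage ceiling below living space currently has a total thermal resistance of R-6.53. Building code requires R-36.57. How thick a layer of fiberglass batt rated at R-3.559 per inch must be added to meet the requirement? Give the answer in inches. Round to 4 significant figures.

ΔR = 36.57 − 6.53 = 30.04 ft²·°F·h/BTU
L = ΔR / (R/in) = 30.04/3.559 = 8.4406 in

8.441 in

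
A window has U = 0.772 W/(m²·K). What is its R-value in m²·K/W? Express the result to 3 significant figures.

R = 1/U = 1/0.772 = 1.295

1.30 m²·K/W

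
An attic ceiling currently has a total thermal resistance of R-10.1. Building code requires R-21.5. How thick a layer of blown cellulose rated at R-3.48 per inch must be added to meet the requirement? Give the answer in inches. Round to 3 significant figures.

ΔR = 21.5 − 10.1 = 11.4 ft²·°F·h/BTU
L = ΔR / (R/in) = 11.4/3.48 = 3.276 in

3.28 in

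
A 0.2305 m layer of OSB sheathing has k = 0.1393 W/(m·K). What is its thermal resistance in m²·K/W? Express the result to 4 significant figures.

1.655 m²·K/W

R = L/k = 0.2305/0.1393 = 1.6547 m²·K/W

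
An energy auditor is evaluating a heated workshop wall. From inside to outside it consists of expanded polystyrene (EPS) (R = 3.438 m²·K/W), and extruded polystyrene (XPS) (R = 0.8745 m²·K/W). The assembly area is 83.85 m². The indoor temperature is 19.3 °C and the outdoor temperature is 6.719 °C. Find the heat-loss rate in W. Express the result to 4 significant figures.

R_total = 3.438 + 0.8745 = 4.3125 m²·K/W
Q = A·ΔT/R = 83.85 × (19.3 − 6.719) / 4.3125 = 244.62 W

244.6 W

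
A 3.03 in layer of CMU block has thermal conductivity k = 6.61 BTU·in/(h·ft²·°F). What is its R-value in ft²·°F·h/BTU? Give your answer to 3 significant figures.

0.458 ft²·°F·h/BTU

R = L/k = 3.03/6.61 = 0.4584 ft²·°F·h/BTU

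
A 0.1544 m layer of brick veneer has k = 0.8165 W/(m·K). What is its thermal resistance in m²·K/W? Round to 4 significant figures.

0.1891 m²·K/W

R = L/k = 0.1544/0.8165 = 0.1891 m²·K/W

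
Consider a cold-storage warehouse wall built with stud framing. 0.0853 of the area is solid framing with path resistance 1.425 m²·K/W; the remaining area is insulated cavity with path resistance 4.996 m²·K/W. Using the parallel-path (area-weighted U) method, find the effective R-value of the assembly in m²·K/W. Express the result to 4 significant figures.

4.116 m²·K/W

U_eff = 0.9147/4.996 + 0.0853/1.425 = 0.18309 + 0.05986 = 0.24295
R_eff = 1/U_eff = 4.1161 m²·K/W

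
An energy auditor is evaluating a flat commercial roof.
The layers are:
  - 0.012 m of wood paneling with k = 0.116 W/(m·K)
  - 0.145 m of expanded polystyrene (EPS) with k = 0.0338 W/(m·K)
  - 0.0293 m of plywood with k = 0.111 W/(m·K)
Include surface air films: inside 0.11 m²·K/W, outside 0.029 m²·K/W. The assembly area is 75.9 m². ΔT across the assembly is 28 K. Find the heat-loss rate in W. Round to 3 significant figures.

0.012/0.116 = 0.1034
0.145/0.0338 = 4.29
0.0293/0.111 = 0.264
R_total = 0.11 + 0.1034 + 4.29 + 0.264 + 0.029 = 4.796 m²·K/W
Q = A·ΔT/R = 75.9 × 28 / 4.796 = 443.1 W

443 W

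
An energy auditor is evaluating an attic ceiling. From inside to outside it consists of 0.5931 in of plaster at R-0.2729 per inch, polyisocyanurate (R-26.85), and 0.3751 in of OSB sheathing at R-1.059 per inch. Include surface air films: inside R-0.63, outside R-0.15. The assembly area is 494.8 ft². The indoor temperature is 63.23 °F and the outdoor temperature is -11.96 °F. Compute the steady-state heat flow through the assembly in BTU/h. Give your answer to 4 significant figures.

0.5931 × 0.2729 = 0.16186
0.3751 × 1.059 = 0.39723
R_total = 0.63 + 0.16186 + 26.85 + 0.39723 + 0.15 = 28.189 ft²·°F·h/BTU
Q = A·ΔT/R = 494.8 × (63.23 − (-11.96)) / 28.189 = 1319.8 BTU/h

1320 BTU/h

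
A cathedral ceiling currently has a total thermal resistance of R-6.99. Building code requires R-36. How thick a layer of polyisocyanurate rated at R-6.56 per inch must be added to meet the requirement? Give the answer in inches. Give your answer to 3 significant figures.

ΔR = 36 − 6.99 = 29.01 ft²·°F·h/BTU
L = ΔR / (R/in) = 29.01/6.56 = 4.422 in

4.42 in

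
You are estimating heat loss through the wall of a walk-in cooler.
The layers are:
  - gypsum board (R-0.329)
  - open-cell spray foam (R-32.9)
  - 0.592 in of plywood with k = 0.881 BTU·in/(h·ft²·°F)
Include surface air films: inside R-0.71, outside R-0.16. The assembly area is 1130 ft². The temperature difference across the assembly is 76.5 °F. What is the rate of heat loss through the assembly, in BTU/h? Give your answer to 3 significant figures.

2490 BTU/h

0.592/0.881 = 0.672
R_total = 0.71 + 0.329 + 32.9 + 0.672 + 0.16 = 34.77 ft²·°F·h/BTU
Q = A·ΔT/R = 1130 × 76.5 / 34.77 = 2486 BTU/h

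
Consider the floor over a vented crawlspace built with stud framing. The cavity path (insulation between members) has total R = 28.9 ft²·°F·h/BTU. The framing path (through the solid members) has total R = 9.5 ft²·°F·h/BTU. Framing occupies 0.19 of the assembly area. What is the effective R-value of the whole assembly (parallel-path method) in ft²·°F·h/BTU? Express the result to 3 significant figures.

20.8 ft²·°F·h/BTU

U_eff = 0.81/28.9 + 0.19/9.5 = 0.02803 + 0.02 = 0.04803
R_eff = 1/U_eff = 20.82 ft²·°F·h/BTU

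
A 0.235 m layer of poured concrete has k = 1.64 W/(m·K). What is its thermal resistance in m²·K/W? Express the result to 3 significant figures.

R = L/k = 0.235/1.64 = 0.1433 m²·K/W

0.143 m²·K/W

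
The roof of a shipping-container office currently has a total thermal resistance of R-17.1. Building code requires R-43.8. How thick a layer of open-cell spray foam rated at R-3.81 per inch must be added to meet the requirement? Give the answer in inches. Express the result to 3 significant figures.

7.01 in

ΔR = 43.8 − 17.1 = 26.7 ft²·°F·h/BTU
L = ΔR / (R/in) = 26.7/3.81 = 7.008 in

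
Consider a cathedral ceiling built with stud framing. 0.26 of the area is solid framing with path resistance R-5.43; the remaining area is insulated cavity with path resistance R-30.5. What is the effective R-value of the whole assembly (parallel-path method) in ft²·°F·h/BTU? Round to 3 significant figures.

13.9 ft²·°F·h/BTU

U_eff = 0.74/30.5 + 0.26/5.43 = 0.02426 + 0.04788 = 0.07214
R_eff = 1/U_eff = 13.86 ft²·°F·h/BTU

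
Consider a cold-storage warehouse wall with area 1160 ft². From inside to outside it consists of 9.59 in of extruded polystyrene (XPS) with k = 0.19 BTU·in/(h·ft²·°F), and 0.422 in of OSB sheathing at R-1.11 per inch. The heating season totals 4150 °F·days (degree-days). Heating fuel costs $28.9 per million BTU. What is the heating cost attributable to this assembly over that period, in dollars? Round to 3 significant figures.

65.5 dollars

9.59/0.19 = 50.47
0.422 × 1.11 = 0.4684
R_total = 50.47 + 0.4684 = 50.94 ft²·°F·h/BTU
E = A × HDD × 24 / R = 1160 × 4150 × 24 / 50.94 = 2268000 BTU
Cost = 2268000/10⁶ × 28.9 = $65.54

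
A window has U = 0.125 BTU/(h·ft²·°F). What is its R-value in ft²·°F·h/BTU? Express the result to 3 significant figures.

R = 1/U = 1/0.125 = 8

8.00 ft²·°F·h/BTU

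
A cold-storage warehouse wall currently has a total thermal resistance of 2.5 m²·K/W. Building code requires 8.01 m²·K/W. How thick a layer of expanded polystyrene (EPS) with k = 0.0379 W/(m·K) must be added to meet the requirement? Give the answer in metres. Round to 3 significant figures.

ΔR = 8.01 − 2.5 = 5.51 m²·K/W
L = ΔR × k = 5.51 × 0.0379 = 0.2088 m

0.209 m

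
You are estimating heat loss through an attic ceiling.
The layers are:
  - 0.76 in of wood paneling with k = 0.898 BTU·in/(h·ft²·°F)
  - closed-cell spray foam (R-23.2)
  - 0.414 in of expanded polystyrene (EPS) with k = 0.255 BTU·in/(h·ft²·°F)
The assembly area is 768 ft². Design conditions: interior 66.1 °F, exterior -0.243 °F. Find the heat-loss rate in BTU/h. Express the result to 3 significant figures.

1980 BTU/h

0.76/0.898 = 0.8463
0.414/0.255 = 1.624
R_total = 0.8463 + 23.2 + 1.624 = 25.67 ft²·°F·h/BTU
Q = A·ΔT/R = 768 × (66.1 − (-0.243)) / 25.67 = 1985 BTU/h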